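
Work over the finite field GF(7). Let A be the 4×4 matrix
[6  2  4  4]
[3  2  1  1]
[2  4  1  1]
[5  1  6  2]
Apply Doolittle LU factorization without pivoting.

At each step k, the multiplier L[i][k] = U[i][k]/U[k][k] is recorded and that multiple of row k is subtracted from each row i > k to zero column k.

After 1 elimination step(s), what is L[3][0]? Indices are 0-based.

[col 0] pivot 6
  R1 -= 4*R0 → (0, 1, 6, 6)  (L[1][0] := 4)
  R2 -= 5*R0 → (0, 1, 2, 2)  (L[2][0] := 5)
  R3 -= 2*R0 → (0, 4, 5, 1)  (L[3][0] := 2)

L[3][0] = 2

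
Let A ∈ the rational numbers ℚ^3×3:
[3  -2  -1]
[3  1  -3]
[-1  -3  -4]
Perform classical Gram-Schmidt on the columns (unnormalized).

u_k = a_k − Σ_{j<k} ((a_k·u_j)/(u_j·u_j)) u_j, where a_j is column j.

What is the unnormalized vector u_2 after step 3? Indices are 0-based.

u_2 = (244/133, -671/266, -549/266)

Step 1: u_0 = a_0 = (3, 3, -1).
Step 2: u_1 = a_1 − (0)·u_0 = (-2, 1, -3).
Step 3: u_2 = a_2 − (-8/19)·u_0 − (11/14)·u_1 = (244/133, -671/266, -549/266).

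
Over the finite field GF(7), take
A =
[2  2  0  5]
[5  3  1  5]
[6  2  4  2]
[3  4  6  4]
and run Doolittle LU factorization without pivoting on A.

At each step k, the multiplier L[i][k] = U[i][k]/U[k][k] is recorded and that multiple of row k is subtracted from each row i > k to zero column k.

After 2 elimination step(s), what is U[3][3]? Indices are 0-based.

U[3][3] = 5

Step 1: pivot at (0,0) is 2.
  row1 ← row1 − (6)·row0  ⇒  L[1][0]=6, U row1=(0, 5, 1, 3)
  row2 ← row2 − (3)·row0  ⇒  L[2][0]=3, U row2=(0, 3, 4, 1)
  row3 ← row3 − (5)·row0  ⇒  L[3][0]=5, U row3=(0, 1, 6, 0)
Step 2: pivot at (1,1) is 5.
  row2 ← row2 − (2)·row1  ⇒  L[2][1]=2, U row2=(0, 0, 2, 2)
  row3 ← row3 − (3)·row1  ⇒  L[3][1]=3, U row3=(0, 0, 3, 5)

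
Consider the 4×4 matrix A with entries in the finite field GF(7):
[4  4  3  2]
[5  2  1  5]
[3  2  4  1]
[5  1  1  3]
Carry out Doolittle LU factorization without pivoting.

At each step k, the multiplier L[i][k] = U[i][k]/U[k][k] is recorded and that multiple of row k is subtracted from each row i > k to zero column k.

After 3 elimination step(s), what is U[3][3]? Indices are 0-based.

[col 0] pivot 4
  R1 -= 3*R0 → (0, 4, 6, 6)  (L[1][0] := 3)
  R2 -= 6*R0 → (0, 6, 0, 3)  (L[2][0] := 6)
  R3 -= 3*R0 → (0, 3, 6, 4)  (L[3][0] := 3)
[col 1] pivot 4
  R2 -= 5*R1 → (0, 0, 5, 1)  (L[2][1] := 5)
  R3 -= 6*R1 → (0, 0, 5, 3)  (L[3][1] := 6)
[col 2] pivot 5
  R3 -= 1*R2 → (0, 0, 0, 2)  (L[3][2] := 1)

U[3][3] = 2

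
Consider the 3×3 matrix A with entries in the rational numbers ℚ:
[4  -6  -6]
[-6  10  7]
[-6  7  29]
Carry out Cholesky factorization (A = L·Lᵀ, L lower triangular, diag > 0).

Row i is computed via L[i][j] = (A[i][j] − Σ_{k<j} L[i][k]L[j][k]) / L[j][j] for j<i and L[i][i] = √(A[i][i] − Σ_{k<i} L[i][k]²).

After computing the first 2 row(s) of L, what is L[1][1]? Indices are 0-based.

Step 1: L[0][0] = √(4) = 2.
  L[1][0] = (-6) / L[0][0] = -3.
Step 2: L[1][1] = √(1) = 1.

L[1][1] = 1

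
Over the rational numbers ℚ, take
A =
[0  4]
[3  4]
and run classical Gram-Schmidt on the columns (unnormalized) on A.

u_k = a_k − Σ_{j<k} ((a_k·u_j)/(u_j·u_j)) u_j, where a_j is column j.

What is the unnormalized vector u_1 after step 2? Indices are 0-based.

u_1 = (4, 0)

Step 1: u_0 = a_0 = (0, 3).
Step 2: u_1 = a_1 − (4/3)·u_0 = (4, 0).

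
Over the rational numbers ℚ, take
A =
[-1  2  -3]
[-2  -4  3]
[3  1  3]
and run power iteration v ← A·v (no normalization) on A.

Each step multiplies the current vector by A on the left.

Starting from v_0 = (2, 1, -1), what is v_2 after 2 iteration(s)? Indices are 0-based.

v_2 = (-37, 50, 10)

v_0 = (2, 1, -1).
v_1 = A·v_0 = (3, -11, 4).
v_2 = A·v_1 = (-37, 50, 10).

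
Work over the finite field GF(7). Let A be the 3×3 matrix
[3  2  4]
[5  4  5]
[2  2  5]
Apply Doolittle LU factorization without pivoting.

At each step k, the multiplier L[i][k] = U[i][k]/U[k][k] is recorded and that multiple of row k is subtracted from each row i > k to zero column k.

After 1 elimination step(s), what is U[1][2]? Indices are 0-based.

U[1][2] = 3

Step 1: pivot at (0,0) is 3.
  row1 ← row1 − (4)·row0  ⇒  L[1][0]=4, U row1=(0, 3, 3)
  row2 ← row2 − (3)·row0  ⇒  L[2][0]=3, U row2=(0, 3, 0)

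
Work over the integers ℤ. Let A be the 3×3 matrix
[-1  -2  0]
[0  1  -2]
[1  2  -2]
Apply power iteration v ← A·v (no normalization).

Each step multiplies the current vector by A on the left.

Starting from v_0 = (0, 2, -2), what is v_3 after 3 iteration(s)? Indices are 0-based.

v_0 = (0, 2, -2).
v_1 = A·v_0 = (-4, 6, 8).
v_2 = A·v_1 = (-8, -10, -8).
v_3 = A·v_2 = (28, 6, -12).

v_3 = (28, 6, -12)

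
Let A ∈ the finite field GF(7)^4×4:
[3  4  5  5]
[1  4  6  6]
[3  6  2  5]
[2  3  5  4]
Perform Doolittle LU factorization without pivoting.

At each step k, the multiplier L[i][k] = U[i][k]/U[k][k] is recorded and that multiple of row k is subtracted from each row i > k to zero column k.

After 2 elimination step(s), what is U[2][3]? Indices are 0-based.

U[2][3] = 2

Step 1: pivot at (0,0) is 3.
  row1 ← row1 − (5)·row0  ⇒  L[1][0]=5, U row1=(0, 5, 2, 2)
  row2 ← row2 − (1)·row0  ⇒  L[2][0]=1, U row2=(0, 2, 4, 0)
  row3 ← row3 − (3)·row0  ⇒  L[3][0]=3, U row3=(0, 5, 4, 3)
Step 2: pivot at (1,1) is 5.
  row2 ← row2 − (6)·row1  ⇒  L[2][1]=6, U row2=(0, 0, 6, 2)
  row3 ← row3 − (1)·row1  ⇒  L[3][1]=1, U row3=(0, 0, 2, 1)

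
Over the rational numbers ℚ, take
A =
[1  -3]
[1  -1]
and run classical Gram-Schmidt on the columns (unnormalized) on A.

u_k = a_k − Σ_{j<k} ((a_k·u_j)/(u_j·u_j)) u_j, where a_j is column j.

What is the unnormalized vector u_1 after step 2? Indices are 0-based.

Step 1: u_0 = a_0 = (1, 1).
Step 2: u_1 = a_1 − (-2)·u_0 = (-1, 1).

u_1 = (-1, 1)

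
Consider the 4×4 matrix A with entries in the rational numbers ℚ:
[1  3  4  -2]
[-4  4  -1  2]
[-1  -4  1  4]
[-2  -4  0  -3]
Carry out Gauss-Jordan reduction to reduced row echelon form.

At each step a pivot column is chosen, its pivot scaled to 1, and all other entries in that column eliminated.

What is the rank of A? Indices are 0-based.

rank = 4

step 1: normalize row 0 (÷1) = (1, 3, 4, -2)
  row 1: subtract -4×row0 = (0, 16, 15, -6)
  row 2: subtract -1×row0 = (0, -1, 5, 2)
  row 3: subtract -2×row0 = (0, 2, 8, -7)
step 2: normalize row 1 (÷16) = (0, 1, 15/16, -3/8)
  row 0: subtract 3×row1 = (1, 0, 19/16, -7/8)
  row 2: subtract -1×row1 = (0, 0, 95/16, 13/8)
  row 3: subtract 2×row1 = (0, 0, 49/8, -25/4)
step 3: normalize row 2 (÷95/16) = (0, 0, 1, 26/95)
  row 0: subtract 19/16×row2 = (1, 0, 0, -6/5)
  row 1: subtract 15/16×row2 = (0, 1, 0, -12/19)
  row 3: subtract 49/8×row2 = (0, 0, 0, -753/95)
step 4: normalize row 3 (÷-753/95) = (0, 0, 0, 1)
  row 0: subtract -6/5×row3 = (1, 0, 0, 0)
  row 1: subtract -12/19×row3 = (0, 1, 0, 0)
  row 2: subtract 26/95×row3 = (0, 0, 1, 0)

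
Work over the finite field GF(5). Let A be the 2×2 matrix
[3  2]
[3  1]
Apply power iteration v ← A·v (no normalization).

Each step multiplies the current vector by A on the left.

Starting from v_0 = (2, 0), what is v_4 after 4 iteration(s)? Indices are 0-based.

v_0 = (2, 0).
v_1 = A·v_0 = (1, 1).
v_2 = A·v_1 = (0, 4).
v_3 = A·v_2 = (3, 4).
v_4 = A·v_3 = (2, 3).

v_4 = (2, 3)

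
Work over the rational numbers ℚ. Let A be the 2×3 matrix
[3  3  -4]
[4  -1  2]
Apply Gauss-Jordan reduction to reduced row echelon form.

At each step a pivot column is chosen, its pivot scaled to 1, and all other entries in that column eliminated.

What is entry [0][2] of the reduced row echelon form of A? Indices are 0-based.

M[0][2] = 2/15

step 1: normalize row 0 (÷3) = (1, 1, -4/3)
  row 1: subtract 4×row0 = (0, -5, 22/3)
step 2: normalize row 1 (÷-5) = (0, 1, -22/15)
  row 0: subtract 1×row1 = (1, 0, 2/15)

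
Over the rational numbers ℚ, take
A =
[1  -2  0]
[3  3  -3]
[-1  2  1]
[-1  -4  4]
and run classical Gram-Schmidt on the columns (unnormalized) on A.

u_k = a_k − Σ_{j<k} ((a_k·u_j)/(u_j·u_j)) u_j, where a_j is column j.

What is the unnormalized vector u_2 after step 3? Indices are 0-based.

Step 1: u_0 = a_0 = (1, 3, -1, -1).
Step 2: u_1 = a_1 − (3/4)·u_0 = (-11/4, 3/4, 11/4, -13/4).
Step 3: u_2 = a_2 − (-7/6)·u_0 − (-10/21)·u_1 = (-1/7, 6/7, 8/7, 9/7).

u_2 = (-1/7, 6/7, 8/7, 9/7)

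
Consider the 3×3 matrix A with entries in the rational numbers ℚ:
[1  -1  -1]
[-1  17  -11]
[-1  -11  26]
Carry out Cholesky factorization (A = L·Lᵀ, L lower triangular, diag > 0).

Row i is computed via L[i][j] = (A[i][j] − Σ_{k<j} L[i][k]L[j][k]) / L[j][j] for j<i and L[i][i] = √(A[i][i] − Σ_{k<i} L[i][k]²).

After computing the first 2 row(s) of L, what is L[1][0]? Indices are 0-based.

Step 1: L[0][0] = √(1) = 1.
  L[1][0] = (-1) / L[0][0] = -1.
Step 2: L[1][1] = √(16) = 4.

L[1][0] = -1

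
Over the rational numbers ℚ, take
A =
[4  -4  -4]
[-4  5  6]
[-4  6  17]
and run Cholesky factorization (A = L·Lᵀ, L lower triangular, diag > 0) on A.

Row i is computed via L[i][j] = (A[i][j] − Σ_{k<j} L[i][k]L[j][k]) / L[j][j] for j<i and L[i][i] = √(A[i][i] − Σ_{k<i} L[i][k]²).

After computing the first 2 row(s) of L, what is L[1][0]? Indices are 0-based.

L[1][0] = -2

Step 1: L[0][0] = √(4) = 2.
  L[1][0] = (-4) / L[0][0] = -2.
Step 2: L[1][1] = √(1) = 1.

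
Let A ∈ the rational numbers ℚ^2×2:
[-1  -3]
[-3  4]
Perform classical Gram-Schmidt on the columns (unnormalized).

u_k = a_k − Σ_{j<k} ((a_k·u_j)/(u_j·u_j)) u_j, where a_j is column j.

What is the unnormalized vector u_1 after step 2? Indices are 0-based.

u_1 = (-39/10, 13/10)

Step 1: u_0 = a_0 = (-1, -3).
Step 2: u_1 = a_1 − (-9/10)·u_0 = (-39/10, 13/10).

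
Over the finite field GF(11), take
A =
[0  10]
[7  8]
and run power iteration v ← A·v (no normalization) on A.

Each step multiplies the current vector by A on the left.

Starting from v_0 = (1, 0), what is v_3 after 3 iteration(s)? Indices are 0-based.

v_3 = (10, 3)

v_0 = (1, 0).
v_1 = A·v_0 = (0, 7).
v_2 = A·v_1 = (4, 1).
v_3 = A·v_2 = (10, 3).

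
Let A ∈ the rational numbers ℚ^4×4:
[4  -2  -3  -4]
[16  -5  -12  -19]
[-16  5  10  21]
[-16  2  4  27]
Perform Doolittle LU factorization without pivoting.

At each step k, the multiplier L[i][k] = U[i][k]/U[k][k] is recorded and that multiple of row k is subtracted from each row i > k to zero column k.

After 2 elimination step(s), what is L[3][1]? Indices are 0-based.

L[3][1] = -2

Step 1: pivot at (0,0) is 4.
  row1 ← row1 − (4)·row0  ⇒  L[1][0]=4, U row1=(0, 3, 0, -3)
  row2 ← row2 − (-4)·row0  ⇒  L[2][0]=-4, U row2=(0, -3, -2, 5)
  row3 ← row3 − (-4)·row0  ⇒  L[3][0]=-4, U row3=(0, -6, -8, 11)
Step 2: pivot at (1,1) is 3.
  row2 ← row2 − (-1)·row1  ⇒  L[2][1]=-1, U row2=(0, 0, -2, 2)
  row3 ← row3 − (-2)·row1  ⇒  L[3][1]=-2, U row3=(0, 0, -8, 5)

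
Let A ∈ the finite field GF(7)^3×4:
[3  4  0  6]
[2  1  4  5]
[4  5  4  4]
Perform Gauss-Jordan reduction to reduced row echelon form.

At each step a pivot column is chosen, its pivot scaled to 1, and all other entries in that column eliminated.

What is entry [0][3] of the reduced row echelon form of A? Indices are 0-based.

M[0][3] = 0

step 1: normalize row 0 (÷3) = (1, 6, 0, 2)
  row 1: subtract 2×row0 = (0, 3, 4, 1)
  row 2: subtract 4×row0 = (0, 2, 4, 3)
step 2: normalize row 1 (÷3) = (0, 1, 6, 5)
  row 0: subtract 6×row1 = (1, 0, 6, 0)
  row 2: subtract 2×row1 = (0, 0, 6, 0)
step 3: normalize row 2 (÷6) = (0, 0, 1, 0)
  row 0: subtract 6×row2 = (1, 0, 0, 0)
  row 1: subtract 6×row2 = (0, 1, 0, 5)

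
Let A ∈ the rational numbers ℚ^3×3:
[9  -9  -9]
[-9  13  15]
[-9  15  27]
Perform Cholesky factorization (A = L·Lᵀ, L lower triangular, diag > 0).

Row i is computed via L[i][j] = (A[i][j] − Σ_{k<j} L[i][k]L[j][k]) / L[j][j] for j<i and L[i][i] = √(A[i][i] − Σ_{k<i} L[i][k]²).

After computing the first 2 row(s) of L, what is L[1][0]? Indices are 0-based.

Step 1: L[0][0] = √(9) = 3.
  L[1][0] = (-9) / L[0][0] = -3.
Step 2: L[1][1] = √(4) = 2.

L[1][0] = -3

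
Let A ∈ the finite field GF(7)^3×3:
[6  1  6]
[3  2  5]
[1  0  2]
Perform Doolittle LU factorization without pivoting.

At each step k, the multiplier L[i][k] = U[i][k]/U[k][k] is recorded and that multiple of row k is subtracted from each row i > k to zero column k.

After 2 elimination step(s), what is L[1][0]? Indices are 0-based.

k=0: U[0][0]=6
  eliminate (1,0): mult=4, new row 1: (0, 5, 2); set L[1][0]=4
  eliminate (2,0): mult=6, new row 2: (0, 1, 1); set L[2][0]=6
k=1: U[1][1]=5
  eliminate (2,1): mult=3, new row 2: (0, 0, 2); set L[2][1]=3

L[1][0] = 4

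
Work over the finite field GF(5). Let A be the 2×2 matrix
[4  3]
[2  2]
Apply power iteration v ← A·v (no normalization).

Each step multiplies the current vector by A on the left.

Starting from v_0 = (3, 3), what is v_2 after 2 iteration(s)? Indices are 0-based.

v_0 = (3, 3).
v_1 = A·v_0 = (1, 2).
v_2 = A·v_1 = (0, 1).

v_2 = (0, 1)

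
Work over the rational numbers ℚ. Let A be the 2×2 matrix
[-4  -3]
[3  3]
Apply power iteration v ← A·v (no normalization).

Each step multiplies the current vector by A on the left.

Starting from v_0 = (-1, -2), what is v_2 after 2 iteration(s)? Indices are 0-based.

v_2 = (-13, 3)

v_0 = (-1, -2).
v_1 = A·v_0 = (10, -9).
v_2 = A·v_1 = (-13, 3).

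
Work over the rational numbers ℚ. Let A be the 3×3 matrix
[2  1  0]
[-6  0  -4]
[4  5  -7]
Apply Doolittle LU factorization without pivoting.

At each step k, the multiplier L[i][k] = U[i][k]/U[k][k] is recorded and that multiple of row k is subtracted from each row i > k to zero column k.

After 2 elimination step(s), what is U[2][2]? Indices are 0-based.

U[2][2] = -3

[col 0] pivot 2
  R1 -= -3*R0 → (0, 3, -4)  (L[1][0] := -3)
  R2 -= 2*R0 → (0, 3, -7)  (L[2][0] := 2)
[col 1] pivot 3
  R2 -= 1*R1 → (0, 0, -3)  (L[2][1] := 1)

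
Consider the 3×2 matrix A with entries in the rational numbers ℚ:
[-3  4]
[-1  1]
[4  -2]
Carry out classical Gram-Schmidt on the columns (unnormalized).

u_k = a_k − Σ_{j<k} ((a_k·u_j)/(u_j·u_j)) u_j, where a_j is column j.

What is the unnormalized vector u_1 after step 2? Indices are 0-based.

Step 1: u_0 = a_0 = (-3, -1, 4).
Step 2: u_1 = a_1 − (-21/26)·u_0 = (41/26, 5/26, 16/13).

u_1 = (41/26, 5/26, 16/13)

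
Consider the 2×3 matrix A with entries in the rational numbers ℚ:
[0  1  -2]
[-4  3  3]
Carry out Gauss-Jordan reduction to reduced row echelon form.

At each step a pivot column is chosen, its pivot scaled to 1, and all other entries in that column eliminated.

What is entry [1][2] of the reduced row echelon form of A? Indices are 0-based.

M[1][2] = -2

[1] R0 <-> R1
[1] R0 /= -4  ⇒  (1, -3/4, -3/4)
[2] R1 /= 1  ⇒  (0, 1, -2)
     R0 -= -3/4·R1  ⇒  (1, 0, -9/4)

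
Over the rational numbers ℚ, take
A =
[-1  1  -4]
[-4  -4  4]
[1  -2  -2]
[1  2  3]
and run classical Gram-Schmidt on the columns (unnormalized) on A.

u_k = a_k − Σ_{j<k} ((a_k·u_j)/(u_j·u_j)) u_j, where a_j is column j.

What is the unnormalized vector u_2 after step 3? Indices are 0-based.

u_2 = (-22/5, 8/5, -17/10, 37/10)

Step 1: u_0 = a_0 = (-1, -4, 1, 1).
Step 2: u_1 = a_1 − (15/19)·u_0 = (34/19, -16/19, -53/19, 23/19).
Step 3: u_2 = a_2 − (-11/19)·u_0 − (-1/10)·u_1 = (-22/5, 8/5, -17/10, 37/10).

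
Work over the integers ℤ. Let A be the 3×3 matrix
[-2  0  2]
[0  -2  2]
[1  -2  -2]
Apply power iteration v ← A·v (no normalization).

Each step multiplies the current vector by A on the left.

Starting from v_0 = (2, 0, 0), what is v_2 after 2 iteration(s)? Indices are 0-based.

v_0 = (2, 0, 0).
v_1 = A·v_0 = (-4, 0, 2).
v_2 = A·v_1 = (12, 4, -8).

v_2 = (12, 4, -8)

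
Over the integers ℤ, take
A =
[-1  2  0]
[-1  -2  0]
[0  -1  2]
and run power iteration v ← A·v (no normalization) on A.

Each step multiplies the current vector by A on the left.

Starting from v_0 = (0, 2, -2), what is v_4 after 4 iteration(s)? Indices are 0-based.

v_4 = (-12, -28, -44)

v_0 = (0, 2, -2).
v_1 = A·v_0 = (4, -4, -6).
v_2 = A·v_1 = (-12, 4, -8).
v_3 = A·v_2 = (20, 4, -20).
v_4 = A·v_3 = (-12, -28, -44).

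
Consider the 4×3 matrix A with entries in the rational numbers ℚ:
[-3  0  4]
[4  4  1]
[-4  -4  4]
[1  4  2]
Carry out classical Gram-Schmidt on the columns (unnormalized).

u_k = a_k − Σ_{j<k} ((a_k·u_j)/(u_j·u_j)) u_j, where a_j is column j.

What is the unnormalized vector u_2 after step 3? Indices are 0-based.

u_2 = (1/5, 13/5, 12/5, -1/5)

Step 1: u_0 = a_0 = (-3, 4, -4, 1).
Step 2: u_1 = a_1 − (6/7)·u_0 = (18/7, 4/7, -4/7, 22/7).
Step 3: u_2 = a_2 − (-11/21)·u_0 − (13/15)·u_1 = (1/5, 13/5, 12/5, -1/5).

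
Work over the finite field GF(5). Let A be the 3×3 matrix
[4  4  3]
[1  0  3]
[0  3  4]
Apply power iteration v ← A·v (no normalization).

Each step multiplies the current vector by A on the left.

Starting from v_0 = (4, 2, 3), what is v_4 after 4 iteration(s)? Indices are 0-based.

v_4 = (1, 3, 3)

v_0 = (4, 2, 3).
v_1 = A·v_0 = (3, 3, 3).
v_2 = A·v_1 = (3, 2, 1).
v_3 = A·v_2 = (3, 1, 0).
v_4 = A·v_3 = (1, 3, 3).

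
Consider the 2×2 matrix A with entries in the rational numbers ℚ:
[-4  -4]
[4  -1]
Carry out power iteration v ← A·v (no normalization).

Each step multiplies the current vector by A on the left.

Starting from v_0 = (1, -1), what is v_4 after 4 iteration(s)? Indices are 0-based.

v_4 = (-100, 475)

v_0 = (1, -1).
v_1 = A·v_0 = (0, 5).
v_2 = A·v_1 = (-20, -5).
v_3 = A·v_2 = (100, -75).
v_4 = A·v_3 = (-100, 475).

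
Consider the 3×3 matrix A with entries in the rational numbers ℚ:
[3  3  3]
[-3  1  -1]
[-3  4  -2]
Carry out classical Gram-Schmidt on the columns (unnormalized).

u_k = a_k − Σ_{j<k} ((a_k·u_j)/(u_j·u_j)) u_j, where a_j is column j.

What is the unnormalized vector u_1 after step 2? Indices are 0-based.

Step 1: u_0 = a_0 = (3, -3, -3).
Step 2: u_1 = a_1 − (-2/9)·u_0 = (11/3, 1/3, 10/3).

u_1 = (11/3, 1/3, 10/3)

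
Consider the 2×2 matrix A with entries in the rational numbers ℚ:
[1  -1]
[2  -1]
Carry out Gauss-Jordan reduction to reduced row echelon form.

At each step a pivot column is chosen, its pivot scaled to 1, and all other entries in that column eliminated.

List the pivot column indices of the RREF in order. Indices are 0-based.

pivot columns: 0, 1

pivot(0,0)=1: scale R0 → (1, -1)
  clear (1,0): R1 −= (2)R0 → (0, 1)
pivot(1,1)=1: scale R1 → (0, 1)
  clear (0,1): R0 −= (-1)R1 → (1, 0)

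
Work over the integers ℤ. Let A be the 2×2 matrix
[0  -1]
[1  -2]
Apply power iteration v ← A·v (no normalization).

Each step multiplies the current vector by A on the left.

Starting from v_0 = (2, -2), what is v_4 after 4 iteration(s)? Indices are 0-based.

v_0 = (2, -2).
v_1 = A·v_0 = (2, 6).
v_2 = A·v_1 = (-6, -10).
v_3 = A·v_2 = (10, 14).
v_4 = A·v_3 = (-14, -18).

v_4 = (-14, -18)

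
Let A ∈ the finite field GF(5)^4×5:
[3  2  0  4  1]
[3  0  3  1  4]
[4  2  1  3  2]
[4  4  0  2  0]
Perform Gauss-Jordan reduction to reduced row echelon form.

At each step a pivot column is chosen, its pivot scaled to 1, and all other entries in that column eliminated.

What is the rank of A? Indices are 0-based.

[1] R0 /= 3  ⇒  (1, 4, 0, 3, 2)
     R1 -= 3·R0  ⇒  (0, 3, 3, 2, 3)
     R2 -= 4·R0  ⇒  (0, 1, 1, 1, 4)
     R3 -= 4·R0  ⇒  (0, 3, 0, 0, 2)
[2] R1 /= 3  ⇒  (0, 1, 1, 4, 1)
     R0 -= 4·R1  ⇒  (1, 0, 1, 2, 3)
     R2 -= 1·R1  ⇒  (0, 0, 0, 2, 3)
     R3 -= 3·R1  ⇒  (0, 0, 2, 3, 4)
[3] R2 <-> R3
[3] R2 /= 2  ⇒  (0, 0, 1, 4, 2)
     R0 -= 1·R2  ⇒  (1, 0, 0, 3, 1)
     R1 -= 1·R2  ⇒  (0, 1, 0, 0, 4)
[4] R3 /= 2  ⇒  (0, 0, 0, 1, 4)
     R0 -= 3·R3  ⇒  (1, 0, 0, 0, 4)
     R2 -= 4·R3  ⇒  (0, 0, 1, 0, 1)

rank = 4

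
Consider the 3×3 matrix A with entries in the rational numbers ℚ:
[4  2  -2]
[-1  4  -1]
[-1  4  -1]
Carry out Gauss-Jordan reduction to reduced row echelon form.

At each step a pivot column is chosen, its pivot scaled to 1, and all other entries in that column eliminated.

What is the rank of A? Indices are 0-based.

pivot(0,0)=4: scale R0 → (1, 1/2, -1/2)
  clear (1,0): R1 −= (-1)R0 → (0, 9/2, -3/2)
  clear (2,0): R2 −= (-1)R0 → (0, 9/2, -3/2)
pivot(1,1)=9/2: scale R1 → (0, 1, -1/3)
  clear (0,1): R0 −= (1/2)R1 → (1, 0, -1/3)
  clear (2,1): R2 −= (9/2)R1 → (0, 0, 0)
col 2: no nonzero at/below row 2; advance.

rank = 2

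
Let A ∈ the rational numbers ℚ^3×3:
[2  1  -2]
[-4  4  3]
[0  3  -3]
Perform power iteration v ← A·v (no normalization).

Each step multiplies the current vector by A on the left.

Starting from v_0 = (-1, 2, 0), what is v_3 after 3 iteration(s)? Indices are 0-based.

v_0 = (-1, 2, 0).
v_1 = A·v_0 = (0, 12, 6).
v_2 = A·v_1 = (0, 66, 18).
v_3 = A·v_2 = (30, 318, 144).

v_3 = (30, 318, 144)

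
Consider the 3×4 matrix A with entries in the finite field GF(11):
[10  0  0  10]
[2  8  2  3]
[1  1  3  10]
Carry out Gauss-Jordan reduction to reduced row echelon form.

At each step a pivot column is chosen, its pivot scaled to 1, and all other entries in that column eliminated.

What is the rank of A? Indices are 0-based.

step 1: normalize row 0 (÷10) = (1, 0, 0, 1)
  row 1: subtract 2×row0 = (0, 8, 2, 1)
  row 2: subtract 1×row0 = (0, 1, 3, 9)
step 2: normalize row 1 (÷8) = (0, 1, 3, 7)
  row 2: subtract 1×row1 = (0, 0, 0, 2)
skip col 2 (zero from row 2)
step 3: normalize row 2 (÷2) = (0, 0, 0, 1)
  row 0: subtract 1×row2 = (1, 0, 0, 0)
  row 1: subtract 7×row2 = (0, 1, 3, 0)

rank = 3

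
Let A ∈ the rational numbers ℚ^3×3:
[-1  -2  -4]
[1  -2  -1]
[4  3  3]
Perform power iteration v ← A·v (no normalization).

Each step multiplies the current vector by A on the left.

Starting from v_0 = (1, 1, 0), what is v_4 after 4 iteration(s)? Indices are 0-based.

v_0 = (1, 1, 0).
v_1 = A·v_0 = (-3, -1, 7).
v_2 = A·v_1 = (-23, -8, 6).
v_3 = A·v_2 = (15, -13, -98).
v_4 = A·v_3 = (403, 139, -273).

v_4 = (403, 139, -273)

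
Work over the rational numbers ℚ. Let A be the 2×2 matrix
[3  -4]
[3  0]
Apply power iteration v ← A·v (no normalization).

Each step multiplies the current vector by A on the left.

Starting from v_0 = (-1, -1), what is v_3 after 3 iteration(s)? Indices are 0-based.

v_3 = (33, 45)

v_0 = (-1, -1).
v_1 = A·v_0 = (1, -3).
v_2 = A·v_1 = (15, 3).
v_3 = A·v_2 = (33, 45).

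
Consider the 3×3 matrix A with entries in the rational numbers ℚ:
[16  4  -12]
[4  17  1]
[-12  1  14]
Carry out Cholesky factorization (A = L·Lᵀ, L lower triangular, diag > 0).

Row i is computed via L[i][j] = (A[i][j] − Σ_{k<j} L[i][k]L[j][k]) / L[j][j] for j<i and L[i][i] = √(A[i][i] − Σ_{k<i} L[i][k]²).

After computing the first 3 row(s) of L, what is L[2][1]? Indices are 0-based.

L[2][1] = 1

Step 1: L[0][0] = √(16) = 4.
  L[1][0] = (4) / L[0][0] = 1.
Step 2: L[1][1] = √(16) = 4.
  L[2][0] = (-12) / L[0][0] = -3.
  L[2][1] = (4) / L[1][1] = 1.
Step 3: L[2][2] = √(4) = 2.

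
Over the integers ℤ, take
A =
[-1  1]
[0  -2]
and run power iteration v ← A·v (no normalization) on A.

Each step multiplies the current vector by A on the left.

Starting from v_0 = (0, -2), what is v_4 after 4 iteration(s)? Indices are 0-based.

v_0 = (0, -2).
v_1 = A·v_0 = (-2, 4).
v_2 = A·v_1 = (6, -8).
v_3 = A·v_2 = (-14, 16).
v_4 = A·v_3 = (30, -32).

v_4 = (30, -32)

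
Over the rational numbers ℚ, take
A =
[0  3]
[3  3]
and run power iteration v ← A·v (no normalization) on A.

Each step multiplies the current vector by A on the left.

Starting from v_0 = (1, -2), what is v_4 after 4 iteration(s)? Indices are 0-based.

v_0 = (1, -2).
v_1 = A·v_0 = (-6, -3).
v_2 = A·v_1 = (-9, -27).
v_3 = A·v_2 = (-81, -108).
v_4 = A·v_3 = (-324, -567).

v_4 = (-324, -567)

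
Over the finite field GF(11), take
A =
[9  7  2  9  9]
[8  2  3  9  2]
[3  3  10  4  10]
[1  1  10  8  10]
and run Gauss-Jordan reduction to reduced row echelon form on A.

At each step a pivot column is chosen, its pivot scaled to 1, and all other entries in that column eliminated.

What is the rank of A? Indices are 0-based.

[1] R0 /= 9  ⇒  (1, 2, 10, 1, 1)
     R1 -= 8·R0  ⇒  (0, 8, 0, 1, 5)
     R2 -= 3·R0  ⇒  (0, 8, 2, 1, 7)
     R3 -= 1·R0  ⇒  (0, 10, 0, 7, 9)
[2] R1 /= 8  ⇒  (0, 1, 0, 7, 2)
     R0 -= 2·R1  ⇒  (1, 0, 10, 9, 8)
     R2 -= 8·R1  ⇒  (0, 0, 2, 0, 2)
     R3 -= 10·R1  ⇒  (0, 0, 0, 3, 0)
[3] R2 /= 2  ⇒  (0, 0, 1, 0, 1)
     R0 -= 10·R2  ⇒  (1, 0, 0, 9, 9)
[4] R3 /= 3  ⇒  (0, 0, 0, 1, 0)
     R0 -= 9·R3  ⇒  (1, 0, 0, 0, 9)
     R1 -= 7·R3  ⇒  (0, 1, 0, 0, 2)

rank = 4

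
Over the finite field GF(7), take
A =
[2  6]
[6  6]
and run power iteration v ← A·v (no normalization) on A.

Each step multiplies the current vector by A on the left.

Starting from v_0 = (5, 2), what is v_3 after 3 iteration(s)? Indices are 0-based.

v_3 = (5, 6)

v_0 = (5, 2).
v_1 = A·v_0 = (1, 0).
v_2 = A·v_1 = (2, 6).
v_3 = A·v_2 = (5, 6).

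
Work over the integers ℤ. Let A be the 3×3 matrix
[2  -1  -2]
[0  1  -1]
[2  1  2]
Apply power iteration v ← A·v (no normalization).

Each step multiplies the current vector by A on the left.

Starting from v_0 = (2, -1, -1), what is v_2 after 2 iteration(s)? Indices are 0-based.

v_2 = (12, -1, 16)

v_0 = (2, -1, -1).
v_1 = A·v_0 = (7, 0, 1).
v_2 = A·v_1 = (12, -1, 16).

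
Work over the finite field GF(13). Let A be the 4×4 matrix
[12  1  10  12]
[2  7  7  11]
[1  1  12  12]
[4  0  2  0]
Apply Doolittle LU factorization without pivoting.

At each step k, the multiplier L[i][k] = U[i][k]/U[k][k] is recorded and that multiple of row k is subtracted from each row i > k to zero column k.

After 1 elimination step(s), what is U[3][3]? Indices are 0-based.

U[3][3] = 9

k=0: U[0][0]=12
  eliminate (1,0): mult=11, new row 1: (0, 9, 1, 9); set L[1][0]=11
  eliminate (2,0): mult=12, new row 2: (0, 2, 9, 11); set L[2][0]=12
  eliminate (3,0): mult=9, new row 3: (0, 4, 3, 9); set L[3][0]=9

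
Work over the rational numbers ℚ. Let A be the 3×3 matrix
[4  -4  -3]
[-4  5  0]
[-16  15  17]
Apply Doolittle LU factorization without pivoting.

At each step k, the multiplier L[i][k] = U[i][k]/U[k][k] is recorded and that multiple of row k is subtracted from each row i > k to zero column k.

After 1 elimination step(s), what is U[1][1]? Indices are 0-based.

U[1][1] = 1

Step 1: pivot at (0,0) is 4.
  row1 ← row1 − (-1)·row0  ⇒  L[1][0]=-1, U row1=(0, 1, -3)
  row2 ← row2 − (-4)·row0  ⇒  L[2][0]=-4, U row2=(0, -1, 5)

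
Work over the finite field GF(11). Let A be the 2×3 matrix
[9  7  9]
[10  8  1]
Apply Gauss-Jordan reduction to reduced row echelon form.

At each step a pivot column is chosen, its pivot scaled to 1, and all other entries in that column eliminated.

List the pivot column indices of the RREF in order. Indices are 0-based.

step 1: normalize row 0 (÷9) = (1, 2, 1)
  row 1: subtract 10×row0 = (0, 10, 2)
step 2: normalize row 1 (÷10) = (0, 1, 9)
  row 0: subtract 2×row1 = (1, 0, 5)

pivot columns: 0, 1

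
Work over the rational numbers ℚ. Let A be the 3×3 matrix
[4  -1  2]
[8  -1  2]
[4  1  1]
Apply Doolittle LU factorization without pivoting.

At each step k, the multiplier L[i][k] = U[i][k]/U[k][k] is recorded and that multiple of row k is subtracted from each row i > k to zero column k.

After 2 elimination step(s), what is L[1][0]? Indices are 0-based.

Step 1: pivot at (0,0) is 4.
  row1 ← row1 − (2)·row0  ⇒  L[1][0]=2, U row1=(0, 1, -2)
  row2 ← row2 − (1)·row0  ⇒  L[2][0]=1, U row2=(0, 2, -1)
Step 2: pivot at (1,1) is 1.
  row2 ← row2 − (2)·row1  ⇒  L[2][1]=2, U row2=(0, 0, 3)

L[1][0] = 2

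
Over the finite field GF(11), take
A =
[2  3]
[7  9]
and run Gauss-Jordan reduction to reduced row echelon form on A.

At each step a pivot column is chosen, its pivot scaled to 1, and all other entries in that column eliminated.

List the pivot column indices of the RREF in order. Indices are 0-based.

[1] R0 /= 2  ⇒  (1, 7)
     R1 -= 7·R0  ⇒  (0, 4)
[2] R1 /= 4  ⇒  (0, 1)
     R0 -= 7·R1  ⇒  (1, 0)

pivot columns: 0, 1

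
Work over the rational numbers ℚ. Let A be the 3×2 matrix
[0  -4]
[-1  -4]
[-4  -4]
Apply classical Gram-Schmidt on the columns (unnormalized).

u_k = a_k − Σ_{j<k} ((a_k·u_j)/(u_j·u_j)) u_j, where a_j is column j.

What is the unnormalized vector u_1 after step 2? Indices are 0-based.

u_1 = (-4, -48/17, 12/17)

Step 1: u_0 = a_0 = (0, -1, -4).
Step 2: u_1 = a_1 − (20/17)·u_0 = (-4, -48/17, 12/17).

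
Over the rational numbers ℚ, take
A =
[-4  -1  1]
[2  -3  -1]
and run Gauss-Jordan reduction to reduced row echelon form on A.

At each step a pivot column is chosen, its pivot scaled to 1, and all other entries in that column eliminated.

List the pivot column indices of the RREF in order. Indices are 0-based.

step 1: normalize row 0 (÷-4) = (1, 1/4, -1/4)
  row 1: subtract 2×row0 = (0, -7/2, -1/2)
step 2: normalize row 1 (÷-7/2) = (0, 1, 1/7)
  row 0: subtract 1/4×row1 = (1, 0, -2/7)

pivot columns: 0, 1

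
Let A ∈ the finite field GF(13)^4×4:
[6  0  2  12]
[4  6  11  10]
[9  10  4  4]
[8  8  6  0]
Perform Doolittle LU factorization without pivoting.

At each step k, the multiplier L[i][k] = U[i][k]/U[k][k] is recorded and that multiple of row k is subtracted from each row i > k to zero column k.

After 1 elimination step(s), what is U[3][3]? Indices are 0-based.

U[3][3] = 10

Step 1: pivot at (0,0) is 6.
  row1 ← row1 − (5)·row0  ⇒  L[1][0]=5, U row1=(0, 6, 1, 2)
  row2 ← row2 − (8)·row0  ⇒  L[2][0]=8, U row2=(0, 10, 1, 12)
  row3 ← row3 − (10)·row0  ⇒  L[3][0]=10, U row3=(0, 8, 12, 10)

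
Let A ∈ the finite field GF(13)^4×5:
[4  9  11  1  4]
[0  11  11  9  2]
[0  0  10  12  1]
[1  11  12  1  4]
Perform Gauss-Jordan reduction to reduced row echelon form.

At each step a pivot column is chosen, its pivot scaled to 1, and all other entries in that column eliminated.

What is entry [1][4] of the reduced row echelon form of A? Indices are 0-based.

M[1][4] = 8

pivot(0,0)=4: scale R0 → (1, 12, 6, 10, 1)
  clear (3,0): R3 −= (1)R0 → (0, 12, 6, 4, 3)
pivot(1,1)=11: scale R1 → (0, 1, 1, 2, 12)
  clear (0,1): R0 −= (12)R1 → (1, 0, 7, 12, 0)
  clear (3,1): R3 −= (12)R1 → (0, 0, 7, 6, 2)
pivot(2,2)=10: scale R2 → (0, 0, 1, 9, 4)
  clear (0,2): R0 −= (7)R2 → (1, 0, 0, 1, 11)
  clear (1,2): R1 −= (1)R2 → (0, 1, 0, 6, 8)
  clear (3,2): R3 −= (7)R2 → (0, 0, 0, 8, 0)
pivot(3,3)=8: scale R3 → (0, 0, 0, 1, 0)
  clear (0,3): R0 −= (1)R3 → (1, 0, 0, 0, 11)
  clear (1,3): R1 −= (6)R3 → (0, 1, 0, 0, 8)
  clear (2,3): R2 −= (9)R3 → (0, 0, 1, 0, 4)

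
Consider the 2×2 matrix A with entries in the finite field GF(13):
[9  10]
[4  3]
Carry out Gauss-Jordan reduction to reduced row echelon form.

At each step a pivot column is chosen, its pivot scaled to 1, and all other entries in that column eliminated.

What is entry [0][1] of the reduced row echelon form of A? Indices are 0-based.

M[0][1] = 4

pivot(0,0)=9: scale R0 → (1, 4)
  clear (1,0): R1 −= (4)R0 → (0, 0)
col 1: no nonzero at/below row 1; advance.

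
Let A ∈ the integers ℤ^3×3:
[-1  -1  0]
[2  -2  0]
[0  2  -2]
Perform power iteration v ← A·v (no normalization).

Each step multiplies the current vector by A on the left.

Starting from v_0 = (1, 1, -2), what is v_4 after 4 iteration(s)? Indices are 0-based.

v_4 = (-14, -20, -8)

v_0 = (1, 1, -2).
v_1 = A·v_0 = (-2, 0, 6).
v_2 = A·v_1 = (2, -4, -12).
v_3 = A·v_2 = (2, 12, 16).
v_4 = A·v_3 = (-14, -20, -8).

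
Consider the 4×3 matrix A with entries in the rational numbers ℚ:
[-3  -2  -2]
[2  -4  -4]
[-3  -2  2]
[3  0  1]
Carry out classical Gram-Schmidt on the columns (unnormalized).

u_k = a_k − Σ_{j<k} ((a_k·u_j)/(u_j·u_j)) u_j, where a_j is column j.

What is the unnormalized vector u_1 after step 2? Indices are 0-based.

u_1 = (-50/31, -132/31, -50/31, -12/31)

Step 1: u_0 = a_0 = (-3, 2, -3, 3).
Step 2: u_1 = a_1 − (4/31)·u_0 = (-50/31, -132/31, -50/31, -12/31).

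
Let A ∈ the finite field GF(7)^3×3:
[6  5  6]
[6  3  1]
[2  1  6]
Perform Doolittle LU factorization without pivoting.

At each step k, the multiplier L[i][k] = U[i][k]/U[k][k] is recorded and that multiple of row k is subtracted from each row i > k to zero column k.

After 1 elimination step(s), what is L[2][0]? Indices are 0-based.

L[2][0] = 5

Step 1: pivot at (0,0) is 6.
  row1 ← row1 − (1)·row0  ⇒  L[1][0]=1, U row1=(0, 5, 2)
  row2 ← row2 − (5)·row0  ⇒  L[2][0]=5, U row2=(0, 4, 4)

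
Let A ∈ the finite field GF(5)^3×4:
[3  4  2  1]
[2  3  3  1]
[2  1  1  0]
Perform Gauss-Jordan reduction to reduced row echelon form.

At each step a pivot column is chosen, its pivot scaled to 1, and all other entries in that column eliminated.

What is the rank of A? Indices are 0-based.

rank = 3

pivot(0,0)=3: scale R0 → (1, 3, 4, 2)
  clear (1,0): R1 −= (2)R0 → (0, 2, 0, 2)
  clear (2,0): R2 −= (2)R0 → (0, 0, 3, 1)
pivot(1,1)=2: scale R1 → (0, 1, 0, 1)
  clear (0,1): R0 −= (3)R1 → (1, 0, 4, 4)
pivot(2,2)=3: scale R2 → (0, 0, 1, 2)
  clear (0,2): R0 −= (4)R2 → (1, 0, 0, 1)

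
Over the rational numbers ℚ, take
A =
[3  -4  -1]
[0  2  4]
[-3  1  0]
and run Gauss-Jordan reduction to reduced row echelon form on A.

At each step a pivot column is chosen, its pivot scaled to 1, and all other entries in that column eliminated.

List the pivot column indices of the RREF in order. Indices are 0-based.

[1] R0 /= 3  ⇒  (1, -4/3, -1/3)
     R2 -= -3·R0  ⇒  (0, -3, -1)
[2] R1 /= 2  ⇒  (0, 1, 2)
     R0 -= -4/3·R1  ⇒  (1, 0, 7/3)
     R2 -= -3·R1  ⇒  (0, 0, 5)
[3] R2 /= 5  ⇒  (0, 0, 1)
     R0 -= 7/3·R2  ⇒  (1, 0, 0)
     R1 -= 2·R2  ⇒  (0, 1, 0)

pivot columns: 0, 1, 2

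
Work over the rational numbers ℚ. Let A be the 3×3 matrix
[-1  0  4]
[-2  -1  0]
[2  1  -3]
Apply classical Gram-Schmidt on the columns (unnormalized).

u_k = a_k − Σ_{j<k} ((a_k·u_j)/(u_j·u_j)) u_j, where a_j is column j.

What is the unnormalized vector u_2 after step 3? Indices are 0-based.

Step 1: u_0 = a_0 = (-1, -2, 2).
Step 2: u_1 = a_1 − (4/9)·u_0 = (4/9, -1/9, 1/9).
Step 3: u_2 = a_2 − (-10/9)·u_0 − (13/2)·u_1 = (0, -3/2, -3/2).

u_2 = (0, -3/2, -3/2)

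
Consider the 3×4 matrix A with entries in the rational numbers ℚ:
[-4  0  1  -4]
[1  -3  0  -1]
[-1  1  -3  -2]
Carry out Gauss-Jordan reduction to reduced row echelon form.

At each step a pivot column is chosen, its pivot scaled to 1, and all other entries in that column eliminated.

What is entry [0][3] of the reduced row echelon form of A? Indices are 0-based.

[1] R0 /= -4  ⇒  (1, 0, -1/4, 1)
     R1 -= 1·R0  ⇒  (0, -3, 1/4, -2)
     R2 -= -1·R0  ⇒  (0, 1, -13/4, -1)
[2] R1 /= -3  ⇒  (0, 1, -1/12, 2/3)
     R2 -= 1·R1  ⇒  (0, 0, -19/6, -5/3)
[3] R2 /= -19/6  ⇒  (0, 0, 1, 10/19)
     R0 -= -1/4·R2  ⇒  (1, 0, 0, 43/38)
     R1 -= -1/12·R2  ⇒  (0, 1, 0, 27/38)

M[0][3] = 43/38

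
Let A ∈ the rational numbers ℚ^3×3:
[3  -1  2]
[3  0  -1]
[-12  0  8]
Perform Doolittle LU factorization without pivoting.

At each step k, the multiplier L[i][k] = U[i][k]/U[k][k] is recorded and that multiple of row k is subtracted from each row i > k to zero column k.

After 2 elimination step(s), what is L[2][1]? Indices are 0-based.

k=0: U[0][0]=3
  eliminate (1,0): mult=1, new row 1: (0, 1, -3); set L[1][0]=1
  eliminate (2,0): mult=-4, new row 2: (0, -4, 16); set L[2][0]=-4
k=1: U[1][1]=1
  eliminate (2,1): mult=-4, new row 2: (0, 0, 4); set L[2][1]=-4

L[2][1] = -4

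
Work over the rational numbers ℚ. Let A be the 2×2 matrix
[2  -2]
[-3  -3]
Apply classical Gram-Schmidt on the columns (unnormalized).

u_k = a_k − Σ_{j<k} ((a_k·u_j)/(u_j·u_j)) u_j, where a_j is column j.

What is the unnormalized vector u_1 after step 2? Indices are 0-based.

Step 1: u_0 = a_0 = (2, -3).
Step 2: u_1 = a_1 − (5/13)·u_0 = (-36/13, -24/13).

u_1 = (-36/13, -24/13)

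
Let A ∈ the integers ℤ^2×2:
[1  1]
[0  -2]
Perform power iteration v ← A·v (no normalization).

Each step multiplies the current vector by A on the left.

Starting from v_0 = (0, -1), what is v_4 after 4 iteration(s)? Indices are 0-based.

v_0 = (0, -1).
v_1 = A·v_0 = (-1, 2).
v_2 = A·v_1 = (1, -4).
v_3 = A·v_2 = (-3, 8).
v_4 = A·v_3 = (5, -16).

v_4 = (5, -16)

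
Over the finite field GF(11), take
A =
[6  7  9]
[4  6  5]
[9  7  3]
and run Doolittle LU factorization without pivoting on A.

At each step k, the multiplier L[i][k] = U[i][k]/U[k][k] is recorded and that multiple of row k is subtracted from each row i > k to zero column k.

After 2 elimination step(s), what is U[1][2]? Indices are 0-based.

U[1][2] = 10

[col 0] pivot 6
  R1 -= 8*R0 → (0, 5, 10)  (L[1][0] := 8)
  R2 -= 7*R0 → (0, 2, 6)  (L[2][0] := 7)
[col 1] pivot 5
  R2 -= 7*R1 → (0, 0, 2)  (L[2][1] := 7)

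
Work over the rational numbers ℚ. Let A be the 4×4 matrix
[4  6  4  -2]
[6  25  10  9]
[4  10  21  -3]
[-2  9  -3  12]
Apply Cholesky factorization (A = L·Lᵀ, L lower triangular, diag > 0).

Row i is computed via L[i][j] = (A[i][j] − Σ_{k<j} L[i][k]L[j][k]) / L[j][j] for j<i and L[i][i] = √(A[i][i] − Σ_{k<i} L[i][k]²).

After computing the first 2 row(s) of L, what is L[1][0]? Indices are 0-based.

Step 1: L[0][0] = √(4) = 2.
  L[1][0] = (6) / L[0][0] = 3.
Step 2: L[1][1] = √(16) = 4.

L[1][0] = 3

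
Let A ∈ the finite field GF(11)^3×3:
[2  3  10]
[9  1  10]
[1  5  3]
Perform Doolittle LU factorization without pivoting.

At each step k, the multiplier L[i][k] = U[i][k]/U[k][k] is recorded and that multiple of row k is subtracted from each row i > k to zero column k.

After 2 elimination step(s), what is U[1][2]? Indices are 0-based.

[col 0] pivot 2
  R1 -= 10*R0 → (0, 4, 9)  (L[1][0] := 10)
  R2 -= 6*R0 → (0, 9, 9)  (L[2][0] := 6)
[col 1] pivot 4
  R2 -= 5*R1 → (0, 0, 8)  (L[2][1] := 5)

U[1][2] = 9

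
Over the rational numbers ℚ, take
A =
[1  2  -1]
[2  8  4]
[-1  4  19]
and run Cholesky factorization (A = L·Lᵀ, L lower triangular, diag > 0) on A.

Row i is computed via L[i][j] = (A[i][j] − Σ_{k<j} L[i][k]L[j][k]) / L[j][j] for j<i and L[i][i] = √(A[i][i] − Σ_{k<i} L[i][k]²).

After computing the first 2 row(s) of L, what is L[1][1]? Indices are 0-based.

L[1][1] = 2

Step 1: L[0][0] = √(1) = 1.
  L[1][0] = (2) / L[0][0] = 2.
Step 2: L[1][1] = √(4) = 2.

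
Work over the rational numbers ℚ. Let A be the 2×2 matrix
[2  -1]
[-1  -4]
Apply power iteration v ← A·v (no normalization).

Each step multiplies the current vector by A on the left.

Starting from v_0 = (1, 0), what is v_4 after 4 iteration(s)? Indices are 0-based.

v_0 = (1, 0).
v_1 = A·v_0 = (2, -1).
v_2 = A·v_1 = (5, 2).
v_3 = A·v_2 = (8, -13).
v_4 = A·v_3 = (29, 44).

v_4 = (29, 44)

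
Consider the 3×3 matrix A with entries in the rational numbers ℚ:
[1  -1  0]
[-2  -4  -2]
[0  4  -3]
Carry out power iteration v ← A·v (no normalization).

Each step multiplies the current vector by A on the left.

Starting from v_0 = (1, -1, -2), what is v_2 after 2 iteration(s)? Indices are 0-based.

v_0 = (1, -1, -2).
v_1 = A·v_0 = (2, 6, 2).
v_2 = A·v_1 = (-4, -32, 18).

v_2 = (-4, -32, 18)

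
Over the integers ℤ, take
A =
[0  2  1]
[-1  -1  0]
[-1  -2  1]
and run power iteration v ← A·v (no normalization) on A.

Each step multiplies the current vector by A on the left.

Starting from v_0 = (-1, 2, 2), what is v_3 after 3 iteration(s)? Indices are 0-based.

v_3 = (-15, 8, 8)

v_0 = (-1, 2, 2).
v_1 = A·v_0 = (6, -1, -1).
v_2 = A·v_1 = (-3, -5, -5).
v_3 = A·v_2 = (-15, 8, 8).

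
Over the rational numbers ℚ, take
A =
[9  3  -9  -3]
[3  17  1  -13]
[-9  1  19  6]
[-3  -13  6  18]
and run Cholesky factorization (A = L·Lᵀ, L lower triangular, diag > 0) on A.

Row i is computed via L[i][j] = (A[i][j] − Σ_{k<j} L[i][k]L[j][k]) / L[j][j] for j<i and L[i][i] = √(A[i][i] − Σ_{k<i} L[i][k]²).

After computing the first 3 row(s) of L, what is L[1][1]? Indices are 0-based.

L[1][1] = 4

Step 1: L[0][0] = √(9) = 3.
  L[1][0] = (3) / L[0][0] = 1.
Step 2: L[1][1] = √(16) = 4.
  L[2][0] = (-9) / L[0][0] = -3.
  L[2][1] = (4) / L[1][1] = 1.
Step 3: L[2][2] = √(9) = 3.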